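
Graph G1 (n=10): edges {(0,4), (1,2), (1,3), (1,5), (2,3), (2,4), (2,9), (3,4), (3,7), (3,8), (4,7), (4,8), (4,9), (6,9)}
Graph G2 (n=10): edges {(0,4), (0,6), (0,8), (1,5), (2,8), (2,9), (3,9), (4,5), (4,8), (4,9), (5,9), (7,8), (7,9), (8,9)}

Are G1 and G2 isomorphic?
Yes, isomorphic

The graphs are isomorphic.
One valid mapping φ: V(G1) → V(G2): 0→3, 1→0, 2→4, 3→8, 4→9, 5→6, 6→1, 7→2, 8→7, 9→5

Verify φ preserves adjacency — for each edge of G1, its image is an edge of G2:
  (0,4) → (φ(0),φ(4)) = (3,9) ∈ E(G2) ✓
  (1,2) → (φ(1),φ(2)) = (0,4) ∈ E(G2) ✓
  (1,3) → (φ(1),φ(3)) = (0,8) ∈ E(G2) ✓
  (1,5) → (φ(1),φ(5)) = (0,6) ∈ E(G2) ✓
  (2,3) → (φ(2),φ(3)) = (4,8) ∈ E(G2) ✓
  (2,4) → (φ(2),φ(4)) = (4,9) ∈ E(G2) ✓
  (2,9) → (φ(2),φ(9)) = (4,5) ∈ E(G2) ✓
  (3,4) → (φ(3),φ(4)) = (8,9) ∈ E(G2) ✓
  (3,7) → (φ(3),φ(7)) = (2,8) ∈ E(G2) ✓
  (3,8) → (φ(3),φ(8)) = (7,8) ∈ E(G2) ✓
  (4,7) → (φ(4),φ(7)) = (2,9) ∈ E(G2) ✓
  (4,8) → (φ(4),φ(8)) = (7,9) ∈ E(G2) ✓
  (4,9) → (φ(4),φ(9)) = (5,9) ∈ E(G2) ✓
  (6,9) → (φ(6),φ(9)) = (1,5) ∈ E(G2) ✓
All 14 edges of G1 map to edges of G2, and |E(G1)| = |E(G2)| = 14, so φ is a bijection on edges as well as vertices. Hence G1 ≅ G2.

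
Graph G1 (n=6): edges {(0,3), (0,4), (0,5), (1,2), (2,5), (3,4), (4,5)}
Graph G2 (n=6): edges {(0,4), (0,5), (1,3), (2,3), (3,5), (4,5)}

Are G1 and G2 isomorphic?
No, not isomorphic

The graphs are NOT isomorphic.

Degrees in G1: deg(0)=3, deg(1)=1, deg(2)=2, deg(3)=2, deg(4)=3, deg(5)=3.
Sorted degree sequence of G1: [3, 3, 3, 2, 2, 1].
Degrees in G2: deg(0)=2, deg(1)=1, deg(2)=1, deg(3)=3, deg(4)=2, deg(5)=3.
Sorted degree sequence of G2: [3, 3, 2, 2, 1, 1].
The (sorted) degree sequence is an isomorphism invariant, so since G1 and G2 have different degree sequences they cannot be isomorphic.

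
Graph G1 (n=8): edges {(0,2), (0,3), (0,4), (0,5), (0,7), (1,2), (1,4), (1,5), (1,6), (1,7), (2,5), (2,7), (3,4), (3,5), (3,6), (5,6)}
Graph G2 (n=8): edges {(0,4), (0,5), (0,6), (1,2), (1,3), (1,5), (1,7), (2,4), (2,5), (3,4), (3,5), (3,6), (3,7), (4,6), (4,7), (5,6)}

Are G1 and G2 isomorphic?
Yes, isomorphic

The graphs are isomorphic.
One valid mapping φ: V(G1) → V(G2): 0→5, 1→4, 2→6, 3→1, 4→2, 5→3, 6→7, 7→0

Verify φ preserves adjacency — for each edge of G1, its image is an edge of G2:
  (0,2) → (φ(0),φ(2)) = (5,6) ∈ E(G2) ✓
  (0,3) → (φ(0),φ(3)) = (1,5) ∈ E(G2) ✓
  (0,4) → (φ(0),φ(4)) = (2,5) ∈ E(G2) ✓
  (0,5) → (φ(0),φ(5)) = (3,5) ∈ E(G2) ✓
  (0,7) → (φ(0),φ(7)) = (0,5) ∈ E(G2) ✓
  (1,2) → (φ(1),φ(2)) = (4,6) ∈ E(G2) ✓
  (1,4) → (φ(1),φ(4)) = (2,4) ∈ E(G2) ✓
  (1,5) → (φ(1),φ(5)) = (3,4) ∈ E(G2) ✓
  (1,6) → (φ(1),φ(6)) = (4,7) ∈ E(G2) ✓
  (1,7) → (φ(1),φ(7)) = (0,4) ∈ E(G2) ✓
  (2,5) → (φ(2),φ(5)) = (3,6) ∈ E(G2) ✓
  (2,7) → (φ(2),φ(7)) = (0,6) ∈ E(G2) ✓
  (3,4) → (φ(3),φ(4)) = (1,2) ∈ E(G2) ✓
  (3,5) → (φ(3),φ(5)) = (1,3) ∈ E(G2) ✓
  (3,6) → (φ(3),φ(6)) = (1,7) ∈ E(G2) ✓
  (5,6) → (φ(5),φ(6)) = (3,7) ∈ E(G2) ✓
All 16 edges of G1 map to edges of G2, and |E(G1)| = |E(G2)| = 16, so φ is a bijection on edges as well as vertices. Hence G1 ≅ G2.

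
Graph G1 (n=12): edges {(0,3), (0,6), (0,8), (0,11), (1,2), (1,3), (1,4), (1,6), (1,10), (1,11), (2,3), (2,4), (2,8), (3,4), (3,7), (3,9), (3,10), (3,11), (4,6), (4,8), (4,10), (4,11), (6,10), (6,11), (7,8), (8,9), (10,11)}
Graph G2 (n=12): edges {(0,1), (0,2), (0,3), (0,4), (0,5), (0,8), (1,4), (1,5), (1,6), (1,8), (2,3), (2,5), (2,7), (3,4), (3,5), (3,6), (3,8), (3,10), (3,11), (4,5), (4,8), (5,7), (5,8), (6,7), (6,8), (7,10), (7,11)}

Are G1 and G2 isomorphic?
Yes, isomorphic

The graphs are isomorphic.
One valid mapping φ: V(G1) → V(G2): 0→6, 1→0, 2→2, 3→3, 4→5, 5→9, 6→1, 7→11, 8→7, 9→10, 10→4, 11→8

Verify φ preserves adjacency — for each edge of G1, its image is an edge of G2:
  (0,3) → (φ(0),φ(3)) = (3,6) ∈ E(G2) ✓
  (0,6) → (φ(0),φ(6)) = (1,6) ∈ E(G2) ✓
  (0,8) → (φ(0),φ(8)) = (6,7) ∈ E(G2) ✓
  (0,11) → (φ(0),φ(11)) = (6,8) ∈ E(G2) ✓
  (1,2) → (φ(1),φ(2)) = (0,2) ∈ E(G2) ✓
  (1,3) → (φ(1),φ(3)) = (0,3) ∈ E(G2) ✓
  (1,4) → (φ(1),φ(4)) = (0,5) ∈ E(G2) ✓
  (1,6) → (φ(1),φ(6)) = (0,1) ∈ E(G2) ✓
  (1,10) → (φ(1),φ(10)) = (0,4) ∈ E(G2) ✓
  (1,11) → (φ(1),φ(11)) = (0,8) ∈ E(G2) ✓
  (2,3) → (φ(2),φ(3)) = (2,3) ∈ E(G2) ✓
  (2,4) → (φ(2),φ(4)) = (2,5) ∈ E(G2) ✓
  (2,8) → (φ(2),φ(8)) = (2,7) ∈ E(G2) ✓
  (3,4) → (φ(3),φ(4)) = (3,5) ∈ E(G2) ✓
  (3,7) → (φ(3),φ(7)) = (3,11) ∈ E(G2) ✓
  (3,9) → (φ(3),φ(9)) = (3,10) ∈ E(G2) ✓
  (3,10) → (φ(3),φ(10)) = (3,4) ∈ E(G2) ✓
  (3,11) → (φ(3),φ(11)) = (3,8) ∈ E(G2) ✓
  (4,6) → (φ(4),φ(6)) = (1,5) ∈ E(G2) ✓
  (4,8) → (φ(4),φ(8)) = (5,7) ∈ E(G2) ✓
  (4,10) → (φ(4),φ(10)) = (4,5) ∈ E(G2) ✓
  (4,11) → (φ(4),φ(11)) = (5,8) ∈ E(G2) ✓
  (6,10) → (φ(6),φ(10)) = (1,4) ∈ E(G2) ✓
  (6,11) → (φ(6),φ(11)) = (1,8) ∈ E(G2) ✓
  (7,8) → (φ(7),φ(8)) = (7,11) ∈ E(G2) ✓
  (8,9) → (φ(8),φ(9)) = (7,10) ∈ E(G2) ✓
  (10,11) → (φ(10),φ(11)) = (4,8) ∈ E(G2) ✓
All 27 edges of G1 map to edges of G2, and |E(G1)| = |E(G2)| = 27, so φ is a bijection on edges as well as vertices. Hence G1 ≅ G2.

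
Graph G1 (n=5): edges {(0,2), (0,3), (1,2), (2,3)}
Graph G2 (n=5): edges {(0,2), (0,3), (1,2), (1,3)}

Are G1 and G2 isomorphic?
No, not isomorphic

The graphs are NOT isomorphic.

Counting triangles (3-cliques): G1 has 1, G2 has 0.
Triangle count is an isomorphism invariant, so differing triangle counts rule out isomorphism.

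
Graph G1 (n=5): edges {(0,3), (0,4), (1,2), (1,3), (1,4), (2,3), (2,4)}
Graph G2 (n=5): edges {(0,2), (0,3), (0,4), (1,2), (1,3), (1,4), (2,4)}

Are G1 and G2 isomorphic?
Yes, isomorphic

The graphs are isomorphic.
One valid mapping φ: V(G1) → V(G2): 0→3, 1→2, 2→4, 3→0, 4→1

Verify φ preserves adjacency — for each edge of G1, its image is an edge of G2:
  (0,3) → (φ(0),φ(3)) = (0,3) ∈ E(G2) ✓
  (0,4) → (φ(0),φ(4)) = (1,3) ∈ E(G2) ✓
  (1,2) → (φ(1),φ(2)) = (2,4) ∈ E(G2) ✓
  (1,3) → (φ(1),φ(3)) = (0,2) ∈ E(G2) ✓
  (1,4) → (φ(1),φ(4)) = (1,2) ∈ E(G2) ✓
  (2,3) → (φ(2),φ(3)) = (0,4) ∈ E(G2) ✓
  (2,4) → (φ(2),φ(4)) = (1,4) ∈ E(G2) ✓
All 7 edges of G1 map to edges of G2, and |E(G1)| = |E(G2)| = 7, so φ is a bijection on edges as well as vertices. Hence G1 ≅ G2.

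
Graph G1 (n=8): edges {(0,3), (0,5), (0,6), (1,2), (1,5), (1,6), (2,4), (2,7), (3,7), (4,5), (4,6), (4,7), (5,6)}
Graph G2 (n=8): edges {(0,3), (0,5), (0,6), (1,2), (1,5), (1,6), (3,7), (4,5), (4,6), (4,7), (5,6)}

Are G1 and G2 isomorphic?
No, not isomorphic

The graphs are NOT isomorphic.

Counting edges: G1 has 13 edge(s); G2 has 11 edge(s).
Edge count is an isomorphism invariant (a bijection on vertices induces a bijection on edges), so differing edge counts rule out isomorphism.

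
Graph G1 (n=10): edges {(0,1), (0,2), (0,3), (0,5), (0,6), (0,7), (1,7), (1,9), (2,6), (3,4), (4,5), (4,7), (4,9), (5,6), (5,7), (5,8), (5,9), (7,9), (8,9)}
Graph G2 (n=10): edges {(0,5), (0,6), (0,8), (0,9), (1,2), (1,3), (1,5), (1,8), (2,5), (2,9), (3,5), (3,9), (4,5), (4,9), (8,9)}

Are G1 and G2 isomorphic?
No, not isomorphic

The graphs are NOT isomorphic.

Connected components of G1: 1 component(s) with vertex sets [[0, 1, 2, 3, 4, 5, 6, 7, 8, 9]], sizes [10].
Connected components of G2: 2 component(s) with vertex sets [[7], [0, 1, 2, 3, 4, 5, 6, 8, 9]], sizes [1, 9].
The number of connected components (and the multiset of component sizes) is an isomorphism invariant — an isomorphism maps each component of G1 bijectively onto a component of G2. Since G1 has 1 component(s) and G2 has 2, they cannot be isomorphic.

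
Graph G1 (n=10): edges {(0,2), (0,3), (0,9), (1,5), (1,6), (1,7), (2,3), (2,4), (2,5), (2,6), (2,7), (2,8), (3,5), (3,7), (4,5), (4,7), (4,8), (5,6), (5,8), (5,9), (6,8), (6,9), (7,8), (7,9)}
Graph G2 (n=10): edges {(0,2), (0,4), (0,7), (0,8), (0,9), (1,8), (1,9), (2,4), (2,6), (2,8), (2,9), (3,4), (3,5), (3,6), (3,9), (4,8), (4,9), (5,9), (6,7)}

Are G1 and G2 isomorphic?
No, not isomorphic

The graphs are NOT isomorphic.

Degrees in G1: deg(0)=3, deg(1)=3, deg(2)=7, deg(3)=4, deg(4)=4, deg(5)=7, deg(6)=5, deg(7)=6, deg(8)=5, deg(9)=4.
Sorted degree sequence of G1: [7, 7, 6, 5, 5, 4, 4, 4, 3, 3].
Degrees in G2: deg(0)=5, deg(1)=2, deg(2)=5, deg(3)=4, deg(4)=5, deg(5)=2, deg(6)=3, deg(7)=2, deg(8)=4, deg(9)=6.
Sorted degree sequence of G2: [6, 5, 5, 5, 4, 4, 3, 2, 2, 2].
The (sorted) degree sequence is an isomorphism invariant, so since G1 and G2 have different degree sequences they cannot be isomorphic.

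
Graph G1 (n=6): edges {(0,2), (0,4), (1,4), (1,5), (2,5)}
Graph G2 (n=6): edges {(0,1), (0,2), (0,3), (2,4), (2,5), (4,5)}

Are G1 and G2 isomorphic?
No, not isomorphic

The graphs are NOT isomorphic.

Counting triangles (3-cliques): G1 has 0, G2 has 1.
Triangle count is an isomorphism invariant, so differing triangle counts rule out isomorphism.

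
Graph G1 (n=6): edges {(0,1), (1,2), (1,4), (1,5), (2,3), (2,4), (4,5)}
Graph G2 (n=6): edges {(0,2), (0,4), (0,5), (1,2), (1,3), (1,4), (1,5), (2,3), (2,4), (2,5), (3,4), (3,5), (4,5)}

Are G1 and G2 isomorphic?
No, not isomorphic

The graphs are NOT isomorphic.

Degrees in G1: deg(0)=1, deg(1)=4, deg(2)=3, deg(3)=1, deg(4)=3, deg(5)=2.
Sorted degree sequence of G1: [4, 3, 3, 2, 1, 1].
Degrees in G2: deg(0)=3, deg(1)=4, deg(2)=5, deg(3)=4, deg(4)=5, deg(5)=5.
Sorted degree sequence of G2: [5, 5, 5, 4, 4, 3].
The (sorted) degree sequence is an isomorphism invariant, so since G1 and G2 have different degree sequences they cannot be isomorphic.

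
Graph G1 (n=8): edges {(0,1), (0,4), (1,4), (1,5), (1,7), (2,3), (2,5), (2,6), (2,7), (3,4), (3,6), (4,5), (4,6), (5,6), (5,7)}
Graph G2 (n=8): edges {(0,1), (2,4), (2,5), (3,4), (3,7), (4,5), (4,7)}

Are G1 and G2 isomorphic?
No, not isomorphic

The graphs are NOT isomorphic.

Connected components of G1: 1 component(s) with vertex sets [[0, 1, 2, 3, 4, 5, 6, 7]], sizes [8].
Connected components of G2: 3 component(s) with vertex sets [[6], [0, 1], [2, 3, 4, 5, 7]], sizes [1, 2, 5].
The number of connected components (and the multiset of component sizes) is an isomorphism invariant — an isomorphism maps each component of G1 bijectively onto a component of G2. Since G1 has 1 component(s) and G2 has 3, they cannot be isomorphic.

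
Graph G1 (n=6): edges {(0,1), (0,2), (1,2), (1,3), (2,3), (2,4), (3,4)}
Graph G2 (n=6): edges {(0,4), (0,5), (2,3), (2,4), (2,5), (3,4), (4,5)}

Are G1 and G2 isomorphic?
Yes, isomorphic

The graphs are isomorphic.
One valid mapping φ: V(G1) → V(G2): 0→0, 1→5, 2→4, 3→2, 4→3, 5→1

Verify φ preserves adjacency — for each edge of G1, its image is an edge of G2:
  (0,1) → (φ(0),φ(1)) = (0,5) ∈ E(G2) ✓
  (0,2) → (φ(0),φ(2)) = (0,4) ∈ E(G2) ✓
  (1,2) → (φ(1),φ(2)) = (4,5) ∈ E(G2) ✓
  (1,3) → (φ(1),φ(3)) = (2,5) ∈ E(G2) ✓
  (2,3) → (φ(2),φ(3)) = (2,4) ∈ E(G2) ✓
  (2,4) → (φ(2),φ(4)) = (3,4) ∈ E(G2) ✓
  (3,4) → (φ(3),φ(4)) = (2,3) ∈ E(G2) ✓
All 7 edges of G1 map to edges of G2, and |E(G1)| = |E(G2)| = 7, so φ is a bijection on edges as well as vertices. Hence G1 ≅ G2.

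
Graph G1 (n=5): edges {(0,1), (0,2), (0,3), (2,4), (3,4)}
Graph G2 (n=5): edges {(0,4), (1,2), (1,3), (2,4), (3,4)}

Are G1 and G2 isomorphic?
Yes, isomorphic

The graphs are isomorphic.
One valid mapping φ: V(G1) → V(G2): 0→4, 1→0, 2→3, 3→2, 4→1

Verify φ preserves adjacency — for each edge of G1, its image is an edge of G2:
  (0,1) → (φ(0),φ(1)) = (0,4) ∈ E(G2) ✓
  (0,2) → (φ(0),φ(2)) = (3,4) ∈ E(G2) ✓
  (0,3) → (φ(0),φ(3)) = (2,4) ∈ E(G2) ✓
  (2,4) → (φ(2),φ(4)) = (1,3) ∈ E(G2) ✓
  (3,4) → (φ(3),φ(4)) = (1,2) ∈ E(G2) ✓
All 5 edges of G1 map to edges of G2, and |E(G1)| = |E(G2)| = 5, so φ is a bijection on edges as well as vertices. Hence G1 ≅ G2.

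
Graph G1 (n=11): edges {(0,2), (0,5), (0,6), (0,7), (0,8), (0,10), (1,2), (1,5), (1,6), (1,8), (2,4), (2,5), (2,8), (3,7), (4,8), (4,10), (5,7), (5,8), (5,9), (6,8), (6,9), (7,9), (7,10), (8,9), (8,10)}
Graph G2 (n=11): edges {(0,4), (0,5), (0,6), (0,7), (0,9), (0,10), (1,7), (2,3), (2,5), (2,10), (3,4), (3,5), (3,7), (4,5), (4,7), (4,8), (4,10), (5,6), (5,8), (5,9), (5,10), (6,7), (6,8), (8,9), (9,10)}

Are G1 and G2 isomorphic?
Yes, isomorphic

The graphs are isomorphic.
One valid mapping φ: V(G1) → V(G2): 0→4, 1→9, 2→10, 3→1, 4→2, 5→0, 6→8, 7→7, 8→5, 9→6, 10→3

Verify φ preserves adjacency — for each edge of G1, its image is an edge of G2:
  (0,2) → (φ(0),φ(2)) = (4,10) ∈ E(G2) ✓
  (0,5) → (φ(0),φ(5)) = (0,4) ∈ E(G2) ✓
  (0,6) → (φ(0),φ(6)) = (4,8) ∈ E(G2) ✓
  (0,7) → (φ(0),φ(7)) = (4,7) ∈ E(G2) ✓
  (0,8) → (φ(0),φ(8)) = (4,5) ∈ E(G2) ✓
  (0,10) → (φ(0),φ(10)) = (3,4) ∈ E(G2) ✓
  (1,2) → (φ(1),φ(2)) = (9,10) ∈ E(G2) ✓
  (1,5) → (φ(1),φ(5)) = (0,9) ∈ E(G2) ✓
  (1,6) → (φ(1),φ(6)) = (8,9) ∈ E(G2) ✓
  (1,8) → (φ(1),φ(8)) = (5,9) ∈ E(G2) ✓
  (2,4) → (φ(2),φ(4)) = (2,10) ∈ E(G2) ✓
  (2,5) → (φ(2),φ(5)) = (0,10) ∈ E(G2) ✓
  (2,8) → (φ(2),φ(8)) = (5,10) ∈ E(G2) ✓
  (3,7) → (φ(3),φ(7)) = (1,7) ∈ E(G2) ✓
  (4,8) → (φ(4),φ(8)) = (2,5) ∈ E(G2) ✓
  (4,10) → (φ(4),φ(10)) = (2,3) ∈ E(G2) ✓
  (5,7) → (φ(5),φ(7)) = (0,7) ∈ E(G2) ✓
  (5,8) → (φ(5),φ(8)) = (0,5) ∈ E(G2) ✓
  (5,9) → (φ(5),φ(9)) = (0,6) ∈ E(G2) ✓
  (6,8) → (φ(6),φ(8)) = (5,8) ∈ E(G2) ✓
  (6,9) → (φ(6),φ(9)) = (6,8) ∈ E(G2) ✓
  (7,9) → (φ(7),φ(9)) = (6,7) ∈ E(G2) ✓
  (7,10) → (φ(7),φ(10)) = (3,7) ∈ E(G2) ✓
  (8,9) → (φ(8),φ(9)) = (5,6) ∈ E(G2) ✓
  (8,10) → (φ(8),φ(10)) = (3,5) ∈ E(G2) ✓
All 25 edges of G1 map to edges of G2, and |E(G1)| = |E(G2)| = 25, so φ is a bijection on edges as well as vertices. Hence G1 ≅ G2.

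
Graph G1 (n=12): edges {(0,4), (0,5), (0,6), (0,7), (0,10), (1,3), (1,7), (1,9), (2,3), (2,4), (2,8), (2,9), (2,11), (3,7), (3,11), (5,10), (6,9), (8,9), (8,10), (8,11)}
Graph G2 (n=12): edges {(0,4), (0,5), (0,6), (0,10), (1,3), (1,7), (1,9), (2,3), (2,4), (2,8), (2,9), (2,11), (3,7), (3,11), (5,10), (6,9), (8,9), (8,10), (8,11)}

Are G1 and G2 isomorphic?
No, not isomorphic

The graphs are NOT isomorphic.

Counting edges: G1 has 20 edge(s); G2 has 19 edge(s).
Edge count is an isomorphism invariant (a bijection on vertices induces a bijection on edges), so differing edge counts rule out isomorphism.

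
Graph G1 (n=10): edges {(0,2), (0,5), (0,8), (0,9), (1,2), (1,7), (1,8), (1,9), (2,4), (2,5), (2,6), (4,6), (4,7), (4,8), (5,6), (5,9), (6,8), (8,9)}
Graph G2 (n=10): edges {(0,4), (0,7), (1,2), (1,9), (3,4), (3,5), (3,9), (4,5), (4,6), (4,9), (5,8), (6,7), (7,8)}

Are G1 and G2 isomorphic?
No, not isomorphic

The graphs are NOT isomorphic.

Counting triangles (3-cliques): G1 has 7, G2 has 2.
Triangle count is an isomorphism invariant, so differing triangle counts rule out isomorphism.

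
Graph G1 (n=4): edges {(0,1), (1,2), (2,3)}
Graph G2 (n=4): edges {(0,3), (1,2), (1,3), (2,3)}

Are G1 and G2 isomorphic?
No, not isomorphic

The graphs are NOT isomorphic.

Counting triangles (3-cliques): G1 has 0, G2 has 1.
Triangle count is an isomorphism invariant, so differing triangle counts rule out isomorphism.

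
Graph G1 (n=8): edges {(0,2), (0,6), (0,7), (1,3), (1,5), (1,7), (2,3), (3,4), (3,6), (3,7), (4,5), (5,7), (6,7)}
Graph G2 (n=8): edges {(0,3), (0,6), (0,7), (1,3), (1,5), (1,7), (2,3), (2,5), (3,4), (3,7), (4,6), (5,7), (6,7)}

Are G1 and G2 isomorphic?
Yes, isomorphic

The graphs are isomorphic.
One valid mapping φ: V(G1) → V(G2): 0→5, 1→0, 2→2, 3→3, 4→4, 5→6, 6→1, 7→7

Verify φ preserves adjacency — for each edge of G1, its image is an edge of G2:
  (0,2) → (φ(0),φ(2)) = (2,5) ∈ E(G2) ✓
  (0,6) → (φ(0),φ(6)) = (1,5) ∈ E(G2) ✓
  (0,7) → (φ(0),φ(7)) = (5,7) ∈ E(G2) ✓
  (1,3) → (φ(1),φ(3)) = (0,3) ∈ E(G2) ✓
  (1,5) → (φ(1),φ(5)) = (0,6) ∈ E(G2) ✓
  (1,7) → (φ(1),φ(7)) = (0,7) ∈ E(G2) ✓
  (2,3) → (φ(2),φ(3)) = (2,3) ∈ E(G2) ✓
  (3,4) → (φ(3),φ(4)) = (3,4) ∈ E(G2) ✓
  (3,6) → (φ(3),φ(6)) = (1,3) ∈ E(G2) ✓
  (3,7) → (φ(3),φ(7)) = (3,7) ∈ E(G2) ✓
  (4,5) → (φ(4),φ(5)) = (4,6) ∈ E(G2) ✓
  (5,7) → (φ(5),φ(7)) = (6,7) ∈ E(G2) ✓
  (6,7) → (φ(6),φ(7)) = (1,7) ∈ E(G2) ✓
All 13 edges of G1 map to edges of G2, and |E(G1)| = |E(G2)| = 13, so φ is a bijection on edges as well as vertices. Hence G1 ≅ G2.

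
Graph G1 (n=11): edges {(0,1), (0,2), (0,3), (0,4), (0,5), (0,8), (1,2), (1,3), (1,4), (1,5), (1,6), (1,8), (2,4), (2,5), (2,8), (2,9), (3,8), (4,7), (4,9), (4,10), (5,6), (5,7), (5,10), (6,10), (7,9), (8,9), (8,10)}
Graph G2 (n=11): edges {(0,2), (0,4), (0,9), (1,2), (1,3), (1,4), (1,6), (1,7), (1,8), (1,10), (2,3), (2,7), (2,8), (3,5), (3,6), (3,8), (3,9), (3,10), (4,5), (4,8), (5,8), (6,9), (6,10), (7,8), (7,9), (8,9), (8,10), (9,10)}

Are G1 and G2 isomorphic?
No, not isomorphic

The graphs are NOT isomorphic.

Degrees in G1: deg(0)=6, deg(1)=7, deg(2)=6, deg(3)=3, deg(4)=6, deg(5)=6, deg(6)=3, deg(7)=3, deg(8)=6, deg(9)=4, deg(10)=4.
Sorted degree sequence of G1: [7, 6, 6, 6, 6, 6, 4, 4, 3, 3, 3].
Degrees in G2: deg(0)=3, deg(1)=7, deg(2)=5, deg(3)=7, deg(4)=4, deg(5)=3, deg(6)=4, deg(7)=4, deg(8)=8, deg(9)=6, deg(10)=5.
Sorted degree sequence of G2: [8, 7, 7, 6, 5, 5, 4, 4, 4, 3, 3].
The (sorted) degree sequence is an isomorphism invariant, so since G1 and G2 have different degree sequences they cannot be isomorphic.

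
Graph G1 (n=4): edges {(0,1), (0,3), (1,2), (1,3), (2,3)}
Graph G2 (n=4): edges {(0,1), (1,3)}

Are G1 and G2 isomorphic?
No, not isomorphic

The graphs are NOT isomorphic.

Degrees in G1: deg(0)=2, deg(1)=3, deg(2)=2, deg(3)=3.
Sorted degree sequence of G1: [3, 3, 2, 2].
Degrees in G2: deg(0)=1, deg(1)=2, deg(2)=0, deg(3)=1.
Sorted degree sequence of G2: [2, 1, 1, 0].
The (sorted) degree sequence is an isomorphism invariant, so since G1 and G2 have different degree sequences they cannot be isomorphic.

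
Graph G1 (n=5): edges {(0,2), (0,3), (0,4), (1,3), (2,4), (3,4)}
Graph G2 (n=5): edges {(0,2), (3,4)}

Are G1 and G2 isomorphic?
No, not isomorphic

The graphs are NOT isomorphic.

Connected components of G1: 1 component(s) with vertex sets [[0, 1, 2, 3, 4]], sizes [5].
Connected components of G2: 3 component(s) with vertex sets [[1], [0, 2], [3, 4]], sizes [1, 2, 2].
The number of connected components (and the multiset of component sizes) is an isomorphism invariant — an isomorphism maps each component of G1 bijectively onto a component of G2. Since G1 has 1 component(s) and G2 has 3, they cannot be isomorphic.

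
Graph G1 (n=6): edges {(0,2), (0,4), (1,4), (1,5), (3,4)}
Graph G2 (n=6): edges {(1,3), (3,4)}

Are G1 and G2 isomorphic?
No, not isomorphic

The graphs are NOT isomorphic.

Connected components of G1: 1 component(s) with vertex sets [[0, 1, 2, 3, 4, 5]], sizes [6].
Connected components of G2: 4 component(s) with vertex sets [[0], [2], [5], [1, 3, 4]], sizes [1, 1, 1, 3].
The number of connected components (and the multiset of component sizes) is an isomorphism invariant — an isomorphism maps each component of G1 bijectively onto a component of G2. Since G1 has 1 component(s) and G2 has 4, they cannot be isomorphic.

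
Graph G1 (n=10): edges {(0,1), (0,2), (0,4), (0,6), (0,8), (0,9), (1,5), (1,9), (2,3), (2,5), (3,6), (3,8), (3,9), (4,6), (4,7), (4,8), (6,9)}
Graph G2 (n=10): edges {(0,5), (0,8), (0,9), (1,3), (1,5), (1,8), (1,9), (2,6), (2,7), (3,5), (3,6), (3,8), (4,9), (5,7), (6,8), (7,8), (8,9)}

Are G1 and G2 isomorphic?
Yes, isomorphic

The graphs are isomorphic.
One valid mapping φ: V(G1) → V(G2): 0→8, 1→6, 2→7, 3→5, 4→9, 5→2, 6→1, 7→4, 8→0, 9→3

Verify φ preserves adjacency — for each edge of G1, its image is an edge of G2:
  (0,1) → (φ(0),φ(1)) = (6,8) ∈ E(G2) ✓
  (0,2) → (φ(0),φ(2)) = (7,8) ∈ E(G2) ✓
  (0,4) → (φ(0),φ(4)) = (8,9) ∈ E(G2) ✓
  (0,6) → (φ(0),φ(6)) = (1,8) ∈ E(G2) ✓
  (0,8) → (φ(0),φ(8)) = (0,8) ∈ E(G2) ✓
  (0,9) → (φ(0),φ(9)) = (3,8) ∈ E(G2) ✓
  (1,5) → (φ(1),φ(5)) = (2,6) ∈ E(G2) ✓
  (1,9) → (φ(1),φ(9)) = (3,6) ∈ E(G2) ✓
  (2,3) → (φ(2),φ(3)) = (5,7) ∈ E(G2) ✓
  (2,5) → (φ(2),φ(5)) = (2,7) ∈ E(G2) ✓
  (3,6) → (φ(3),φ(6)) = (1,5) ∈ E(G2) ✓
  (3,8) → (φ(3),φ(8)) = (0,5) ∈ E(G2) ✓
  (3,9) → (φ(3),φ(9)) = (3,5) ∈ E(G2) ✓
  (4,6) → (φ(4),φ(6)) = (1,9) ∈ E(G2) ✓
  (4,7) → (φ(4),φ(7)) = (4,9) ∈ E(G2) ✓
  (4,8) → (φ(4),φ(8)) = (0,9) ∈ E(G2) ✓
  (6,9) → (φ(6),φ(9)) = (1,3) ∈ E(G2) ✓
All 17 edges of G1 map to edges of G2, and |E(G1)| = |E(G2)| = 17, so φ is a bijection on edges as well as vertices. Hence G1 ≅ G2.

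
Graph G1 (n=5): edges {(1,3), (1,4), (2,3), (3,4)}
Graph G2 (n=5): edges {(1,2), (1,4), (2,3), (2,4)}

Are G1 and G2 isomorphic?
Yes, isomorphic

The graphs are isomorphic.
One valid mapping φ: V(G1) → V(G2): 0→0, 1→1, 2→3, 3→2, 4→4

Verify φ preserves adjacency — for each edge of G1, its image is an edge of G2:
  (1,3) → (φ(1),φ(3)) = (1,2) ∈ E(G2) ✓
  (1,4) → (φ(1),φ(4)) = (1,4) ∈ E(G2) ✓
  (2,3) → (φ(2),φ(3)) = (2,3) ∈ E(G2) ✓
  (3,4) → (φ(3),φ(4)) = (2,4) ∈ E(G2) ✓
All 4 edges of G1 map to edges of G2, and |E(G1)| = |E(G2)| = 4, so φ is a bijection on edges as well as vertices. Hence G1 ≅ G2.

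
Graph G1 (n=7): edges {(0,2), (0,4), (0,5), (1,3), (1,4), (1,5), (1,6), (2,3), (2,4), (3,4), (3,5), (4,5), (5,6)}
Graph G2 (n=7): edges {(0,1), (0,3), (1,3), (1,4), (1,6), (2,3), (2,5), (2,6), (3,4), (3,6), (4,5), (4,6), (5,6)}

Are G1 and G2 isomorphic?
Yes, isomorphic

The graphs are isomorphic.
One valid mapping φ: V(G1) → V(G2): 0→2, 1→1, 2→5, 3→4, 4→6, 5→3, 6→0

Verify φ preserves adjacency — for each edge of G1, its image is an edge of G2:
  (0,2) → (φ(0),φ(2)) = (2,5) ∈ E(G2) ✓
  (0,4) → (φ(0),φ(4)) = (2,6) ∈ E(G2) ✓
  (0,5) → (φ(0),φ(5)) = (2,3) ∈ E(G2) ✓
  (1,3) → (φ(1),φ(3)) = (1,4) ∈ E(G2) ✓
  (1,4) → (φ(1),φ(4)) = (1,6) ∈ E(G2) ✓
  (1,5) → (φ(1),φ(5)) = (1,3) ∈ E(G2) ✓
  (1,6) → (φ(1),φ(6)) = (0,1) ∈ E(G2) ✓
  (2,3) → (φ(2),φ(3)) = (4,5) ∈ E(G2) ✓
  (2,4) → (φ(2),φ(4)) = (5,6) ∈ E(G2) ✓
  (3,4) → (φ(3),φ(4)) = (4,6) ∈ E(G2) ✓
  (3,5) → (φ(3),φ(5)) = (3,4) ∈ E(G2) ✓
  (4,5) → (φ(4),φ(5)) = (3,6) ∈ E(G2) ✓
  (5,6) → (φ(5),φ(6)) = (0,3) ∈ E(G2) ✓
All 13 edges of G1 map to edges of G2, and |E(G1)| = |E(G2)| = 13, so φ is a bijection on edges as well as vertices. Hence G1 ≅ G2.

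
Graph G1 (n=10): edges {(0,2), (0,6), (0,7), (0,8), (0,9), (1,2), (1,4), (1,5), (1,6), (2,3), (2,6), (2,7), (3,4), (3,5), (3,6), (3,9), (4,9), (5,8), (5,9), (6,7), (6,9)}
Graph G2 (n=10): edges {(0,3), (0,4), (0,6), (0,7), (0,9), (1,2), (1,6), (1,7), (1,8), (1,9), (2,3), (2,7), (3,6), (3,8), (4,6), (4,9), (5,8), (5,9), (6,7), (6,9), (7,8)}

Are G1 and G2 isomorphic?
Yes, isomorphic

The graphs are isomorphic.
One valid mapping φ: V(G1) → V(G2): 0→9, 1→3, 2→0, 3→7, 4→2, 5→8, 6→6, 7→4, 8→5, 9→1

Verify φ preserves adjacency — for each edge of G1, its image is an edge of G2:
  (0,2) → (φ(0),φ(2)) = (0,9) ∈ E(G2) ✓
  (0,6) → (φ(0),φ(6)) = (6,9) ∈ E(G2) ✓
  (0,7) → (φ(0),φ(7)) = (4,9) ∈ E(G2) ✓
  (0,8) → (φ(0),φ(8)) = (5,9) ∈ E(G2) ✓
  (0,9) → (φ(0),φ(9)) = (1,9) ∈ E(G2) ✓
  (1,2) → (φ(1),φ(2)) = (0,3) ∈ E(G2) ✓
  (1,4) → (φ(1),φ(4)) = (2,3) ∈ E(G2) ✓
  (1,5) → (φ(1),φ(5)) = (3,8) ∈ E(G2) ✓
  (1,6) → (φ(1),φ(6)) = (3,6) ∈ E(G2) ✓
  (2,3) → (φ(2),φ(3)) = (0,7) ∈ E(G2) ✓
  (2,6) → (φ(2),φ(6)) = (0,6) ∈ E(G2) ✓
  (2,7) → (φ(2),φ(7)) = (0,4) ∈ E(G2) ✓
  (3,4) → (φ(3),φ(4)) = (2,7) ∈ E(G2) ✓
  (3,5) → (φ(3),φ(5)) = (7,8) ∈ E(G2) ✓
  (3,6) → (φ(3),φ(6)) = (6,7) ∈ E(G2) ✓
  (3,9) → (φ(3),φ(9)) = (1,7) ∈ E(G2) ✓
  (4,9) → (φ(4),φ(9)) = (1,2) ∈ E(G2) ✓
  (5,8) → (φ(5),φ(8)) = (5,8) ∈ E(G2) ✓
  (5,9) → (φ(5),φ(9)) = (1,8) ∈ E(G2) ✓
  (6,7) → (φ(6),φ(7)) = (4,6) ∈ E(G2) ✓
  (6,9) → (φ(6),φ(9)) = (1,6) ∈ E(G2) ✓
All 21 edges of G1 map to edges of G2, and |E(G1)| = |E(G2)| = 21, so φ is a bijection on edges as well as vertices. Hence G1 ≅ G2.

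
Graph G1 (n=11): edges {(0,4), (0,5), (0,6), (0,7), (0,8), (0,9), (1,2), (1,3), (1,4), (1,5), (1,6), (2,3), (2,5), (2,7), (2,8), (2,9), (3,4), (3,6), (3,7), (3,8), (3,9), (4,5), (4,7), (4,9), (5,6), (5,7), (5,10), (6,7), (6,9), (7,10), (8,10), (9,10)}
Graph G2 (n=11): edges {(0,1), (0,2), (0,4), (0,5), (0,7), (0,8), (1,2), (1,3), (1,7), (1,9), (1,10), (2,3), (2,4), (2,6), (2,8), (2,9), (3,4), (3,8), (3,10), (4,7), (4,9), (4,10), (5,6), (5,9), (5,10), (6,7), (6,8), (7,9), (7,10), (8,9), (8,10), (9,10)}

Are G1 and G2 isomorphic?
Yes, isomorphic

The graphs are isomorphic.
One valid mapping φ: V(G1) → V(G2): 0→7, 1→3, 2→8, 3→2, 4→4, 5→10, 6→1, 7→9, 8→6, 9→0, 10→5

Verify φ preserves adjacency — for each edge of G1, its image is an edge of G2:
  (0,4) → (φ(0),φ(4)) = (4,7) ∈ E(G2) ✓
  (0,5) → (φ(0),φ(5)) = (7,10) ∈ E(G2) ✓
  (0,6) → (φ(0),φ(6)) = (1,7) ∈ E(G2) ✓
  (0,7) → (φ(0),φ(7)) = (7,9) ∈ E(G2) ✓
  (0,8) → (φ(0),φ(8)) = (6,7) ∈ E(G2) ✓
  (0,9) → (φ(0),φ(9)) = (0,7) ∈ E(G2) ✓
  (1,2) → (φ(1),φ(2)) = (3,8) ∈ E(G2) ✓
  (1,3) → (φ(1),φ(3)) = (2,3) ∈ E(G2) ✓
  (1,4) → (φ(1),φ(4)) = (3,4) ∈ E(G2) ✓
  (1,5) → (φ(1),φ(5)) = (3,10) ∈ E(G2) ✓
  (1,6) → (φ(1),φ(6)) = (1,3) ∈ E(G2) ✓
  (2,3) → (φ(2),φ(3)) = (2,8) ∈ E(G2) ✓
  (2,5) → (φ(2),φ(5)) = (8,10) ∈ E(G2) ✓
  (2,7) → (φ(2),φ(7)) = (8,9) ∈ E(G2) ✓
  (2,8) → (φ(2),φ(8)) = (6,8) ∈ E(G2) ✓
  (2,9) → (φ(2),φ(9)) = (0,8) ∈ E(G2) ✓
  (3,4) → (φ(3),φ(4)) = (2,4) ∈ E(G2) ✓
  (3,6) → (φ(3),φ(6)) = (1,2) ∈ E(G2) ✓
  (3,7) → (φ(3),φ(7)) = (2,9) ∈ E(G2) ✓
  (3,8) → (φ(3),φ(8)) = (2,6) ∈ E(G2) ✓
  (3,9) → (φ(3),φ(9)) = (0,2) ∈ E(G2) ✓
  (4,5) → (φ(4),φ(5)) = (4,10) ∈ E(G2) ✓
  (4,7) → (φ(4),φ(7)) = (4,9) ∈ E(G2) ✓
  (4,9) → (φ(4),φ(9)) = (0,4) ∈ E(G2) ✓
  (5,6) → (φ(5),φ(6)) = (1,10) ∈ E(G2) ✓
  (5,7) → (φ(5),φ(7)) = (9,10) ∈ E(G2) ✓
  (5,10) → (φ(5),φ(10)) = (5,10) ∈ E(G2) ✓
  (6,7) → (φ(6),φ(7)) = (1,9) ∈ E(G2) ✓
  (6,9) → (φ(6),φ(9)) = (0,1) ∈ E(G2) ✓
  (7,10) → (φ(7),φ(10)) = (5,9) ∈ E(G2) ✓
  (8,10) → (φ(8),φ(10)) = (5,6) ∈ E(G2) ✓
  (9,10) → (φ(9),φ(10)) = (0,5) ∈ E(G2) ✓
All 32 edges of G1 map to edges of G2, and |E(G1)| = |E(G2)| = 32, so φ is a bijection on edges as well as vertices. Hence G1 ≅ G2.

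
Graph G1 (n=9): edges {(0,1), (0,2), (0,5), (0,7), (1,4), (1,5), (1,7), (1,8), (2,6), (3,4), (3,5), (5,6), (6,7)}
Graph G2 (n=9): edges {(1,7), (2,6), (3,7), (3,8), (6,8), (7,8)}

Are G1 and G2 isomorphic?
No, not isomorphic

The graphs are NOT isomorphic.

Connected components of G1: 1 component(s) with vertex sets [[0, 1, 2, 3, 4, 5, 6, 7, 8]], sizes [9].
Connected components of G2: 4 component(s) with vertex sets [[0], [4], [5], [1, 2, 3, 6, 7, 8]], sizes [1, 1, 1, 6].
The number of connected components (and the multiset of component sizes) is an isomorphism invariant — an isomorphism maps each component of G1 bijectively onto a component of G2. Since G1 has 1 component(s) and G2 has 4, they cannot be isomorphic.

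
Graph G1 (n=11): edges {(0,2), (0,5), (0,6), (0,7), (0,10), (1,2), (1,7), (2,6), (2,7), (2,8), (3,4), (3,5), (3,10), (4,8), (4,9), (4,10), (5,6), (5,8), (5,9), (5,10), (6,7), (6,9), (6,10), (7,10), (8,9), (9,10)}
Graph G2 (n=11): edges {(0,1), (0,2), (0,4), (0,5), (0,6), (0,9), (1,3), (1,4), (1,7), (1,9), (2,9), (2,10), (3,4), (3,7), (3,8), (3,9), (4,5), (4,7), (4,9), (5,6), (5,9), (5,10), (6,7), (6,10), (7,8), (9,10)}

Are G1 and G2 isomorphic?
Yes, isomorphic

The graphs are isomorphic.
One valid mapping φ: V(G1) → V(G2): 0→1, 1→8, 2→7, 3→2, 4→10, 5→0, 6→4, 7→3, 8→6, 9→5, 10→9

Verify φ preserves adjacency — for each edge of G1, its image is an edge of G2:
  (0,2) → (φ(0),φ(2)) = (1,7) ∈ E(G2) ✓
  (0,5) → (φ(0),φ(5)) = (0,1) ∈ E(G2) ✓
  (0,6) → (φ(0),φ(6)) = (1,4) ∈ E(G2) ✓
  (0,7) → (φ(0),φ(7)) = (1,3) ∈ E(G2) ✓
  (0,10) → (φ(0),φ(10)) = (1,9) ∈ E(G2) ✓
  (1,2) → (φ(1),φ(2)) = (7,8) ∈ E(G2) ✓
  (1,7) → (φ(1),φ(7)) = (3,8) ∈ E(G2) ✓
  (2,6) → (φ(2),φ(6)) = (4,7) ∈ E(G2) ✓
  (2,7) → (φ(2),φ(7)) = (3,7) ∈ E(G2) ✓
  (2,8) → (φ(2),φ(8)) = (6,7) ∈ E(G2) ✓
  (3,4) → (φ(3),φ(4)) = (2,10) ∈ E(G2) ✓
  (3,5) → (φ(3),φ(5)) = (0,2) ∈ E(G2) ✓
  (3,10) → (φ(3),φ(10)) = (2,9) ∈ E(G2) ✓
  (4,8) → (φ(4),φ(8)) = (6,10) ∈ E(G2) ✓
  (4,9) → (φ(4),φ(9)) = (5,10) ∈ E(G2) ✓
  (4,10) → (φ(4),φ(10)) = (9,10) ∈ E(G2) ✓
  (5,6) → (φ(5),φ(6)) = (0,4) ∈ E(G2) ✓
  (5,8) → (φ(5),φ(8)) = (0,6) ∈ E(G2) ✓
  (5,9) → (φ(5),φ(9)) = (0,5) ∈ E(G2) ✓
  (5,10) → (φ(5),φ(10)) = (0,9) ∈ E(G2) ✓
  (6,7) → (φ(6),φ(7)) = (3,4) ∈ E(G2) ✓
  (6,9) → (φ(6),φ(9)) = (4,5) ∈ E(G2) ✓
  (6,10) → (φ(6),φ(10)) = (4,9) ∈ E(G2) ✓
  (7,10) → (φ(7),φ(10)) = (3,9) ∈ E(G2) ✓
  (8,9) → (φ(8),φ(9)) = (5,6) ∈ E(G2) ✓
  (9,10) → (φ(9),φ(10)) = (5,9) ∈ E(G2) ✓
All 26 edges of G1 map to edges of G2, and |E(G1)| = |E(G2)| = 26, so φ is a bijection on edges as well as vertices. Hence G1 ≅ G2.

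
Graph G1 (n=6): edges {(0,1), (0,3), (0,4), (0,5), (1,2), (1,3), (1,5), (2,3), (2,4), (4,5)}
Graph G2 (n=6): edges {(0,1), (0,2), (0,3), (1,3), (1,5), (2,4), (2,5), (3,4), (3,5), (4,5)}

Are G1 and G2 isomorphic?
Yes, isomorphic

The graphs are isomorphic.
One valid mapping φ: V(G1) → V(G2): 0→3, 1→5, 2→2, 3→4, 4→0, 5→1

Verify φ preserves adjacency — for each edge of G1, its image is an edge of G2:
  (0,1) → (φ(0),φ(1)) = (3,5) ∈ E(G2) ✓
  (0,3) → (φ(0),φ(3)) = (3,4) ∈ E(G2) ✓
  (0,4) → (φ(0),φ(4)) = (0,3) ∈ E(G2) ✓
  (0,5) → (φ(0),φ(5)) = (1,3) ∈ E(G2) ✓
  (1,2) → (φ(1),φ(2)) = (2,5) ∈ E(G2) ✓
  (1,3) → (φ(1),φ(3)) = (4,5) ∈ E(G2) ✓
  (1,5) → (φ(1),φ(5)) = (1,5) ∈ E(G2) ✓
  (2,3) → (φ(2),φ(3)) = (2,4) ∈ E(G2) ✓
  (2,4) → (φ(2),φ(4)) = (0,2) ∈ E(G2) ✓
  (4,5) → (φ(4),φ(5)) = (0,1) ∈ E(G2) ✓
All 10 edges of G1 map to edges of G2, and |E(G1)| = |E(G2)| = 10, so φ is a bijection on edges as well as vertices. Hence G1 ≅ G2.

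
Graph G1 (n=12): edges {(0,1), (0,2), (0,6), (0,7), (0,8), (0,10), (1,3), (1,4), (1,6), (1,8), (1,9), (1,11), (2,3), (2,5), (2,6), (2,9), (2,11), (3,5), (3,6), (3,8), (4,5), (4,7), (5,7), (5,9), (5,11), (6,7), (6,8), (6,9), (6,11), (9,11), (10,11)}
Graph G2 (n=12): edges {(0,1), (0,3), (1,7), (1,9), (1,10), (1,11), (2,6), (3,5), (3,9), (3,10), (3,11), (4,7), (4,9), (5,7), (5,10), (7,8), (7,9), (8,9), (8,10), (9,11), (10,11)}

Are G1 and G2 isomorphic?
No, not isomorphic

The graphs are NOT isomorphic.

Connected components of G1: 1 component(s) with vertex sets [[0, 1, 2, 3, 4, 5, 6, 7, 8, 9, 10, 11]], sizes [12].
Connected components of G2: 2 component(s) with vertex sets [[2, 6], [0, 1, 3, 4, 5, 7, 8, 9, 10, 11]], sizes [2, 10].
The number of connected components (and the multiset of component sizes) is an isomorphism invariant — an isomorphism maps each component of G1 bijectively onto a component of G2. Since G1 has 1 component(s) and G2 has 2, they cannot be isomorphic.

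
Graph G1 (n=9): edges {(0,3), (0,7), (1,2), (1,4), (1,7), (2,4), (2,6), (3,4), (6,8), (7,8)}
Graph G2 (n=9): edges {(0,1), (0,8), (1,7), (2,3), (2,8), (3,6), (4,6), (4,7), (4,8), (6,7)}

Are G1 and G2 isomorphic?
Yes, isomorphic

The graphs are isomorphic.
One valid mapping φ: V(G1) → V(G2): 0→2, 1→4, 2→7, 3→3, 4→6, 5→5, 6→1, 7→8, 8→0

Verify φ preserves adjacency — for each edge of G1, its image is an edge of G2:
  (0,3) → (φ(0),φ(3)) = (2,3) ∈ E(G2) ✓
  (0,7) → (φ(0),φ(7)) = (2,8) ∈ E(G2) ✓
  (1,2) → (φ(1),φ(2)) = (4,7) ∈ E(G2) ✓
  (1,4) → (φ(1),φ(4)) = (4,6) ∈ E(G2) ✓
  (1,7) → (φ(1),φ(7)) = (4,8) ∈ E(G2) ✓
  (2,4) → (φ(2),φ(4)) = (6,7) ∈ E(G2) ✓
  (2,6) → (φ(2),φ(6)) = (1,7) ∈ E(G2) ✓
  (3,4) → (φ(3),φ(4)) = (3,6) ∈ E(G2) ✓
  (6,8) → (φ(6),φ(8)) = (0,1) ∈ E(G2) ✓
  (7,8) → (φ(7),φ(8)) = (0,8) ∈ E(G2) ✓
All 10 edges of G1 map to edges of G2, and |E(G1)| = |E(G2)| = 10, so φ is a bijection on edges as well as vertices. Hence G1 ≅ G2.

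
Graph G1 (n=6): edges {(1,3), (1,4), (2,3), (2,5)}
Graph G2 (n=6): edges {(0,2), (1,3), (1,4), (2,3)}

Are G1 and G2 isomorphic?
Yes, isomorphic

The graphs are isomorphic.
One valid mapping φ: V(G1) → V(G2): 0→5, 1→1, 2→2, 3→3, 4→4, 5→0

Verify φ preserves adjacency — for each edge of G1, its image is an edge of G2:
  (1,3) → (φ(1),φ(3)) = (1,3) ∈ E(G2) ✓
  (1,4) → (φ(1),φ(4)) = (1,4) ∈ E(G2) ✓
  (2,3) → (φ(2),φ(3)) = (2,3) ∈ E(G2) ✓
  (2,5) → (φ(2),φ(5)) = (0,2) ∈ E(G2) ✓
All 4 edges of G1 map to edges of G2, and |E(G1)| = |E(G2)| = 4, so φ is a bijection on edges as well as vertices. Hence G1 ≅ G2.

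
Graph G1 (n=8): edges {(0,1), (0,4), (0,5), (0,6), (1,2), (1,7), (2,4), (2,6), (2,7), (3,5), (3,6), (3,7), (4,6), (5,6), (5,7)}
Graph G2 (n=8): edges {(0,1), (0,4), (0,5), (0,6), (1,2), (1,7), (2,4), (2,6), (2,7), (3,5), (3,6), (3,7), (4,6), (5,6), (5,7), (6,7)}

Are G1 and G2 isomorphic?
No, not isomorphic

The graphs are NOT isomorphic.

Counting edges: G1 has 15 edge(s); G2 has 16 edge(s).
Edge count is an isomorphism invariant (a bijection on vertices induces a bijection on edges), so differing edge counts rule out isomorphism.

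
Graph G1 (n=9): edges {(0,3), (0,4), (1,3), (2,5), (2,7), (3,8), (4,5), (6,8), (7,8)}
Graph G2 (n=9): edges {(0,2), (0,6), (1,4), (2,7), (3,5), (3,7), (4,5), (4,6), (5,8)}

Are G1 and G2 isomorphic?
Yes, isomorphic

The graphs are isomorphic.
One valid mapping φ: V(G1) → V(G2): 0→3, 1→8, 2→0, 3→5, 4→7, 5→2, 6→1, 7→6, 8→4

Verify φ preserves adjacency — for each edge of G1, its image is an edge of G2:
  (0,3) → (φ(0),φ(3)) = (3,5) ∈ E(G2) ✓
  (0,4) → (φ(0),φ(4)) = (3,7) ∈ E(G2) ✓
  (1,3) → (φ(1),φ(3)) = (5,8) ∈ E(G2) ✓
  (2,5) → (φ(2),φ(5)) = (0,2) ∈ E(G2) ✓
  (2,7) → (φ(2),φ(7)) = (0,6) ∈ E(G2) ✓
  (3,8) → (φ(3),φ(8)) = (4,5) ∈ E(G2) ✓
  (4,5) → (φ(4),φ(5)) = (2,7) ∈ E(G2) ✓
  (6,8) → (φ(6),φ(8)) = (1,4) ∈ E(G2) ✓
  (7,8) → (φ(7),φ(8)) = (4,6) ∈ E(G2) ✓
All 9 edges of G1 map to edges of G2, and |E(G1)| = |E(G2)| = 9, so φ is a bijection on edges as well as vertices. Hence G1 ≅ G2.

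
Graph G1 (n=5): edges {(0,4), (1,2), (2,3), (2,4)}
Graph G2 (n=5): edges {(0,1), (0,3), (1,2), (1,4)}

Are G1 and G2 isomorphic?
Yes, isomorphic

The graphs are isomorphic.
One valid mapping φ: V(G1) → V(G2): 0→3, 1→2, 2→1, 3→4, 4→0

Verify φ preserves adjacency — for each edge of G1, its image is an edge of G2:
  (0,4) → (φ(0),φ(4)) = (0,3) ∈ E(G2) ✓
  (1,2) → (φ(1),φ(2)) = (1,2) ∈ E(G2) ✓
  (2,3) → (φ(2),φ(3)) = (1,4) ∈ E(G2) ✓
  (2,4) → (φ(2),φ(4)) = (0,1) ∈ E(G2) ✓
All 4 edges of G1 map to edges of G2, and |E(G1)| = |E(G2)| = 4, so φ is a bijection on edges as well as vertices. Hence G1 ≅ G2.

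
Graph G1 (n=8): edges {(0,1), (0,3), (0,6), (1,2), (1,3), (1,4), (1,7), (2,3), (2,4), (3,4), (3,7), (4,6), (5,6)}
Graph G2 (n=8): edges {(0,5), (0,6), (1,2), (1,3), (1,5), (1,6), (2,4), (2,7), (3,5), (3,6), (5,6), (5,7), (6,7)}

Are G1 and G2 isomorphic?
Yes, isomorphic

The graphs are isomorphic.
One valid mapping φ: V(G1) → V(G2): 0→7, 1→6, 2→3, 3→5, 4→1, 5→4, 6→2, 7→0

Verify φ preserves adjacency — for each edge of G1, its image is an edge of G2:
  (0,1) → (φ(0),φ(1)) = (6,7) ∈ E(G2) ✓
  (0,3) → (φ(0),φ(3)) = (5,7) ∈ E(G2) ✓
  (0,6) → (φ(0),φ(6)) = (2,7) ∈ E(G2) ✓
  (1,2) → (φ(1),φ(2)) = (3,6) ∈ E(G2) ✓
  (1,3) → (φ(1),φ(3)) = (5,6) ∈ E(G2) ✓
  (1,4) → (φ(1),φ(4)) = (1,6) ∈ E(G2) ✓
  (1,7) → (φ(1),φ(7)) = (0,6) ∈ E(G2) ✓
  (2,3) → (φ(2),φ(3)) = (3,5) ∈ E(G2) ✓
  (2,4) → (φ(2),φ(4)) = (1,3) ∈ E(G2) ✓
  (3,4) → (φ(3),φ(4)) = (1,5) ∈ E(G2) ✓
  (3,7) → (φ(3),φ(7)) = (0,5) ∈ E(G2) ✓
  (4,6) → (φ(4),φ(6)) = (1,2) ∈ E(G2) ✓
  (5,6) → (φ(5),φ(6)) = (2,4) ∈ E(G2) ✓
All 13 edges of G1 map to edges of G2, and |E(G1)| = |E(G2)| = 13, so φ is a bijection on edges as well as vertices. Hence G1 ≅ G2.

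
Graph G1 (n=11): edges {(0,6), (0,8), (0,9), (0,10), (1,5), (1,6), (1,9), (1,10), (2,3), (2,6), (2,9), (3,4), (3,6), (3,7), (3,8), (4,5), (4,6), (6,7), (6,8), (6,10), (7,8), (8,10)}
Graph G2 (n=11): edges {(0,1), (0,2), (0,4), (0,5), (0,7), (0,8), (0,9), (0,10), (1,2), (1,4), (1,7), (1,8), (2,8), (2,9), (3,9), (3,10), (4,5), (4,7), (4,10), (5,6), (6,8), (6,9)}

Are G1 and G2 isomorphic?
Yes, isomorphic

The graphs are isomorphic.
One valid mapping φ: V(G1) → V(G2): 0→8, 1→9, 2→5, 3→4, 4→10, 5→3, 6→0, 7→7, 8→1, 9→6, 10→2

Verify φ preserves adjacency — for each edge of G1, its image is an edge of G2:
  (0,6) → (φ(0),φ(6)) = (0,8) ∈ E(G2) ✓
  (0,8) → (φ(0),φ(8)) = (1,8) ∈ E(G2) ✓
  (0,9) → (φ(0),φ(9)) = (6,8) ∈ E(G2) ✓
  (0,10) → (φ(0),φ(10)) = (2,8) ∈ E(G2) ✓
  (1,5) → (φ(1),φ(5)) = (3,9) ∈ E(G2) ✓
  (1,6) → (φ(1),φ(6)) = (0,9) ∈ E(G2) ✓
  (1,9) → (φ(1),φ(9)) = (6,9) ∈ E(G2) ✓
  (1,10) → (φ(1),φ(10)) = (2,9) ∈ E(G2) ✓
  (2,3) → (φ(2),φ(3)) = (4,5) ∈ E(G2) ✓
  (2,6) → (φ(2),φ(6)) = (0,5) ∈ E(G2) ✓
  (2,9) → (φ(2),φ(9)) = (5,6) ∈ E(G2) ✓
  (3,4) → (φ(3),φ(4)) = (4,10) ∈ E(G2) ✓
  (3,6) → (φ(3),φ(6)) = (0,4) ∈ E(G2) ✓
  (3,7) → (φ(3),φ(7)) = (4,7) ∈ E(G2) ✓
  (3,8) → (φ(3),φ(8)) = (1,4) ∈ E(G2) ✓
  (4,5) → (φ(4),φ(5)) = (3,10) ∈ E(G2) ✓
  (4,6) → (φ(4),φ(6)) = (0,10) ∈ E(G2) ✓
  (6,7) → (φ(6),φ(7)) = (0,7) ∈ E(G2) ✓
  (6,8) → (φ(6),φ(8)) = (0,1) ∈ E(G2) ✓
  (6,10) → (φ(6),φ(10)) = (0,2) ∈ E(G2) ✓
  (7,8) → (φ(7),φ(8)) = (1,7) ∈ E(G2) ✓
  (8,10) → (φ(8),φ(10)) = (1,2) ∈ E(G2) ✓
All 22 edges of G1 map to edges of G2, and |E(G1)| = |E(G2)| = 22, so φ is a bijection on edges as well as vertices. Hence G1 ≅ G2.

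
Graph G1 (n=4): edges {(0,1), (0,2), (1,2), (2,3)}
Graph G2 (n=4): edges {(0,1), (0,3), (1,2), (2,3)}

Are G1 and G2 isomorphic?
No, not isomorphic

The graphs are NOT isomorphic.

Counting triangles (3-cliques): G1 has 1, G2 has 0.
Triangle count is an isomorphism invariant, so differing triangle counts rule out isomorphism.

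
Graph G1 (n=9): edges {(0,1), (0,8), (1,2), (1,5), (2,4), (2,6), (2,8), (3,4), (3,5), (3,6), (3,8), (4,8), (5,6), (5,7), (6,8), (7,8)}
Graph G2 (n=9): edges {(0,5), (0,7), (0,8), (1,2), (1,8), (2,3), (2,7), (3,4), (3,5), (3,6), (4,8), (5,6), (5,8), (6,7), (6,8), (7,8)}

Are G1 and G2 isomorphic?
Yes, isomorphic

The graphs are isomorphic.
One valid mapping φ: V(G1) → V(G2): 0→1, 1→2, 2→7, 3→5, 4→0, 5→3, 6→6, 7→4, 8→8

Verify φ preserves adjacency — for each edge of G1, its image is an edge of G2:
  (0,1) → (φ(0),φ(1)) = (1,2) ∈ E(G2) ✓
  (0,8) → (φ(0),φ(8)) = (1,8) ∈ E(G2) ✓
  (1,2) → (φ(1),φ(2)) = (2,7) ∈ E(G2) ✓
  (1,5) → (φ(1),φ(5)) = (2,3) ∈ E(G2) ✓
  (2,4) → (φ(2),φ(4)) = (0,7) ∈ E(G2) ✓
  (2,6) → (φ(2),φ(6)) = (6,7) ∈ E(G2) ✓
  (2,8) → (φ(2),φ(8)) = (7,8) ∈ E(G2) ✓
  (3,4) → (φ(3),φ(4)) = (0,5) ∈ E(G2) ✓
  (3,5) → (φ(3),φ(5)) = (3,5) ∈ E(G2) ✓
  (3,6) → (φ(3),φ(6)) = (5,6) ∈ E(G2) ✓
  (3,8) → (φ(3),φ(8)) = (5,8) ∈ E(G2) ✓
  (4,8) → (φ(4),φ(8)) = (0,8) ∈ E(G2) ✓
  (5,6) → (φ(5),φ(6)) = (3,6) ∈ E(G2) ✓
  (5,7) → (φ(5),φ(7)) = (3,4) ∈ E(G2) ✓
  (6,8) → (φ(6),φ(8)) = (6,8) ∈ E(G2) ✓
  (7,8) → (φ(7),φ(8)) = (4,8) ∈ E(G2) ✓
All 16 edges of G1 map to edges of G2, and |E(G1)| = |E(G2)| = 16, so φ is a bijection on edges as well as vertices. Hence G1 ≅ G2.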